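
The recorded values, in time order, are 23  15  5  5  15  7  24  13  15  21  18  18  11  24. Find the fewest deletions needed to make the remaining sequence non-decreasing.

Fewest deletions = n − (longest non-decreasing subsequence).
i:      1  2  3  4  5  6  7  8  9 10 11 12 13 14
a[i]:  23 15  5  5 15  7 24 13 15 21 18 18 11 24
dp:     1  1  1  2  3  3  4  4  5  6  6  7  4  8
max dp = 8, so deletions = 14 − 8 = 6.

6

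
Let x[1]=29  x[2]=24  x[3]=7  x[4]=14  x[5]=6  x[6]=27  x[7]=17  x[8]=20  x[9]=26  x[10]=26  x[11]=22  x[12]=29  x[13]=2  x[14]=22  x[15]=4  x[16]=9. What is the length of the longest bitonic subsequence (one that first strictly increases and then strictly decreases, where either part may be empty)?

8

inc[i] = longest strictly increasing subsequence ending at i; dec[i] = longest strictly decreasing subsequence starting at i:
i:      1  2  3  4  5  6  7  8  9 10 11 12 13 14 15 16
x[i]:  29 24  7 14  6 27 17 20 26 26 22 29  2 22  4  9
inc:    1  1  1  2  1  3  3  4  5  5  5  6  1  5  2  3
dec:    5  4  3  3  2  4  2  2  3  3  2  3  1  2  1  1
Best peak at i=12 (value 29): inc=6, dec=3, length 6+3−1 = 8.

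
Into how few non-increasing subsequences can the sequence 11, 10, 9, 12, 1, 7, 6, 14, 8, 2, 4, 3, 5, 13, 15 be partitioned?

6

The minimum number of non-increasing subsequences covering a sequence equals the length of its longest strictly increasing subsequence.
LIS length is 6 (e.g. 1, 2, 4, 5, 13, 15), so 6 piles are needed.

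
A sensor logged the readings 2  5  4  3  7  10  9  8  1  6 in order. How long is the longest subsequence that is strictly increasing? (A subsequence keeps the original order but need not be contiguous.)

4

Let dp[i] be the length of the longest such subsequence ending at index i:
i:      1  2  3  4  5  6  7  8  9 10
a[i]:   2  5  4  3  7 10  9  8  1  6
dp:     1  2  2  2  3  4  4  4  1  3
Maximum dp value is 4.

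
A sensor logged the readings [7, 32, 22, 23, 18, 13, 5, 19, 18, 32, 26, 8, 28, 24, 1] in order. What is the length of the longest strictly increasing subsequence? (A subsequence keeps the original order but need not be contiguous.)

Track the smallest tail for each achievable length (strict):
7 → extends → [7]
32 → extends → [7, 32]
22 → replaces 32 → [7, 22]
23 → extends → [7, 22, 23]
18 → replaces 22 → [7, 18, 23]
13 → replaces 18 → [7, 13, 23]
5 → replaces 7 → [5, 13, 23]
19 → replaces 23 → [5, 13, 19]
18 → replaces 19 → [5, 13, 18]
32 → extends → [5, 13, 18, 32]
26 → replaces 32 → [5, 13, 18, 26]
8 → replaces 13 → [5, 8, 18, 26]
28 → extends → [5, 8, 18, 26, 28]
24 → replaces 26 → [5, 8, 18, 24, 28]
1 → replaces 5 → [1, 8, 18, 24, 28]
Five tails, so the longest strictly increasing subsequence has length 5 (e.g. 7, 22, 23, 26, 28).

5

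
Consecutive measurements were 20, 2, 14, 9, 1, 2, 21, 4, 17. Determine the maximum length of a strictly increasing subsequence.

4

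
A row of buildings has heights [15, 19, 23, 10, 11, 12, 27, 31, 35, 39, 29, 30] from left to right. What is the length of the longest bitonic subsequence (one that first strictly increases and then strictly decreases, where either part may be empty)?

inc[i] = longest strictly increasing subsequence ending at i; dec[i] = longest strictly decreasing subsequence starting at i:
i:      1  2  3  4  5  6  7  8  9 10 11 12
a[i]:  15 19 23 10 11 12 27 31 35 39 29 30
inc:    1  2  3  1  2  3  4  5  6  7  5  6
dec:    2  2  2  1  1  1  1  2  2  2  1  1
Best peak at i=10 (value 39): inc=7, dec=2, length 7+2−1 = 8.

8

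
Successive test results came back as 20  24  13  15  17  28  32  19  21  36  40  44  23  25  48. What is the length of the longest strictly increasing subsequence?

9

Track the smallest tail for each achievable length (strict):
20 → extends → [20]
24 → extends → [20, 24]
13 → replaces 20 → [13, 24]
15 → replaces 24 → [13, 15]
17 → extends → [13, 15, 17]
28 → extends → [13, 15, 17, 28]
32 → extends → [13, 15, 17, 28, 32]
19 → replaces 28 → [13, 15, 17, 19, 32]
21 → replaces 32 → [13, 15, 17, 19, 21]
36 → extends → [13, 15, 17, 19, 21, 36]
40 → extends → [13, 15, 17, 19, 21, 36, 40]
44 → extends → [13, 15, 17, 19, 21, 36, 40, 44]
23 → replaces 36 → [13, 15, 17, 19, 21, 23, 40, 44]
25 → replaces 40 → [13, 15, 17, 19, 21, 23, 25, 44]
48 → extends → [13, 15, 17, 19, 21, 23, 25, 44, 48]
Nine tails, so the longest strictly increasing subsequence has length 9 (e.g. 13, 15, 17, 28, 32, 36, 40, 44, 48).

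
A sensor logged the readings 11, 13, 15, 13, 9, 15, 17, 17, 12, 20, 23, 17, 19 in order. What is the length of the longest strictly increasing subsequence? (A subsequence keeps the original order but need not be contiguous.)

6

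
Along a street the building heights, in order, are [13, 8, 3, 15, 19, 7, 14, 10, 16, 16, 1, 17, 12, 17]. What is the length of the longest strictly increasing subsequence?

Let dp[i] be the length of the longest such subsequence ending at index i:
i:      1  2  3  4  5  6  7  8  9 10 11 12 13 14
a[i]:  13  8  3 15 19  7 14 10 16 16  1 17 12 17
dp:     1  1  1  2  3  2  3  3  4  4  1  5  4  5
Maximum dp value is 5.

5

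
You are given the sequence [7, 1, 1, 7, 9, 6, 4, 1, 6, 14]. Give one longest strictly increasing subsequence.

Patience tails give the LIS length; then backtrack through the dp parents:
7 → extends → [7]
1 → replaces 7 → [1]
1 → already a tail → [1]
7 → extends → [1, 7]
9 → extends → [1, 7, 9]
6 → replaces 7 → [1, 6, 9]
4 → replaces 6 → [1, 4, 9]
1 → already a tail → [1, 4, 9]
6 → replaces 9 → [1, 4, 6]
14 → extends → [1, 4, 6, 14]
Length 4; one witness is 1, 7, 9, 14.

1, 7, 9, 14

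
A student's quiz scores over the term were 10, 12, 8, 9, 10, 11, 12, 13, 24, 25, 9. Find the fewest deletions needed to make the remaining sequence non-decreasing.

3

Fewest deletions = n − (longest non-decreasing subsequence).
Patience tails:
10 → extends → [10]
12 → extends → [10, 12]
8 → replaces 10 → [8, 12]
9 → replaces 12 → [8, 9]
10 → extends → [8, 9, 10]
11 → extends → [8, 9, 10, 11]
12 → extends → [8, 9, 10, 11, 12]
13 → extends → [8, 9, 10, 11, 12, 13]
24 → extends → [8, 9, 10, 11, 12, 13, 24]
25 → extends → [8, 9, 10, 11, 12, 13, 24, 25]
9 → replaces 10 → [8, 9, 9, 11, 12, 13, 24, 25]
Longest non-decreasing subsequence has length 8, so deletions = 11 − 8 = 3.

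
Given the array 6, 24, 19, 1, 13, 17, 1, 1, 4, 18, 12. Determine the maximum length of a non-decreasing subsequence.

5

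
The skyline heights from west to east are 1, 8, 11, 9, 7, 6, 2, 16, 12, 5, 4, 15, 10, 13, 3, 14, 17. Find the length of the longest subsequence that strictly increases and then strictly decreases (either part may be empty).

9

inc[i] = longest strictly increasing subsequence ending at i; dec[i] = longest strictly decreasing subsequence starting at i:
i:      1  2  3  4  5  6  7  8  9 10 11 12 13 14 15 16 17
a[i]:   1  8 11  9  7  6  2 16 12  5  4 15 10 13  3 14 17
inc:    1  2  3  3  2  2  2  4  4  3  3  5  4  5  3  6  7
dec:    1  6  7  6  5  4  1  5  4  3  2  3  2  2  1  1  1
Best peak at i=3 (value 11): inc=3, dec=7, length 3+7−1 = 9.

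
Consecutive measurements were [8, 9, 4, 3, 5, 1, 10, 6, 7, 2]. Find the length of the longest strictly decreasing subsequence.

Let dp[i] be the longest strictly decreasing subsequence ending at i:
i:      1  2  3  4  5  6  7  8  9 10
a[i]:   8  9  4  3  5  1 10  6  7  2
dp:     1  1  2  3  2  4  1  2  2  4
Maximum is 4.

4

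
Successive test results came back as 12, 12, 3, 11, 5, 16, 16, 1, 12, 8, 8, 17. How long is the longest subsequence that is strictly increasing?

4

Track the smallest tail for each achievable length (strict):
12 → extends → [12]
12 → already a tail → [12]
3 → replaces 12 → [3]
11 → extends → [3, 11]
5 → replaces 11 → [3, 5]
16 → extends → [3, 5, 16]
16 → already a tail → [3, 5, 16]
1 → replaces 3 → [1, 5, 16]
12 → replaces 16 → [1, 5, 12]
8 → replaces 12 → [1, 5, 8]
8 → already a tail → [1, 5, 8]
17 → extends → [1, 5, 8, 17]
Four tails, so the longest strictly increasing subsequence has length 4 (e.g. 3, 11, 16, 17).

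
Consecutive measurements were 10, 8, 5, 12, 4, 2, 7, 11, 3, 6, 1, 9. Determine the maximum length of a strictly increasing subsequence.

Track the smallest tail for each achievable length (strict):
10 → extends → [10]
8 → replaces 10 → [8]
5 → replaces 8 → [5]
12 → extends → [5, 12]
4 → replaces 5 → [4, 12]
2 → replaces 4 → [2, 12]
7 → replaces 12 → [2, 7]
11 → extends → [2, 7, 11]
3 → replaces 7 → [2, 3, 11]
6 → replaces 11 → [2, 3, 6]
1 → replaces 2 → [1, 3, 6]
9 → extends → [1, 3, 6, 9]
Four tails, so the longest strictly increasing subsequence has length 4 (e.g. 2, 3, 6, 9).

4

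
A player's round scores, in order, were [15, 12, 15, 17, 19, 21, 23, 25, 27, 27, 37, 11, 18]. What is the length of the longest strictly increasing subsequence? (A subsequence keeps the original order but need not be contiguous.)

9

Track the smallest tail for each achievable length (strict):
15 → extends → [15]
12 → replaces 15 → [12]
15 → extends → [12, 15]
17 → extends → [12, 15, 17]
19 → extends → [12, 15, 17, 19]
21 → extends → [12, 15, 17, 19, 21]
23 → extends → [12, 15, 17, 19, 21, 23]
25 → extends → [12, 15, 17, 19, 21, 23, 25]
27 → extends → [12, 15, 17, 19, 21, 23, 25, 27]
27 → already a tail → [12, 15, 17, 19, 21, 23, 25, 27]
37 → extends → [12, 15, 17, 19, 21, 23, 25, 27, 37]
11 → replaces 12 → [11, 15, 17, 19, 21, 23, 25, 27, 37]
18 → replaces 19 → [11, 15, 17, 18, 21, 23, 25, 27, 37]
Nine tails, so the longest strictly increasing subsequence has length 9 (e.g. 12, 15, 17, 19, 21, 23, 25, 27, 37).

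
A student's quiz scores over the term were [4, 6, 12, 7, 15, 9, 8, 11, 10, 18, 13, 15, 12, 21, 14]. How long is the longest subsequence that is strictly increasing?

8

Track the smallest tail for each achievable length (strict):
4 → extends → [4]
6 → extends → [4, 6]
12 → extends → [4, 6, 12]
7 → replaces 12 → [4, 6, 7]
15 → extends → [4, 6, 7, 15]
9 → replaces 15 → [4, 6, 7, 9]
8 → replaces 9 → [4, 6, 7, 8]
11 → extends → [4, 6, 7, 8, 11]
10 → replaces 11 → [4, 6, 7, 8, 10]
18 → extends → [4, 6, 7, 8, 10, 18]
13 → replaces 18 → [4, 6, 7, 8, 10, 13]
15 → extends → [4, 6, 7, 8, 10, 13, 15]
12 → replaces 13 → [4, 6, 7, 8, 10, 12, 15]
21 → extends → [4, 6, 7, 8, 10, 12, 15, 21]
14 → replaces 15 → [4, 6, 7, 8, 10, 12, 14, 21]
Eight tails, so the longest strictly increasing subsequence has length 8 (e.g. 4, 6, 7, 9, 11, 13, 15, 21).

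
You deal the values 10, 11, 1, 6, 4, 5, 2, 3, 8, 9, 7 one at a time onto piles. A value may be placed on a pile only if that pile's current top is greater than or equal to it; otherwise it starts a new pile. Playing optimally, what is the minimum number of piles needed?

The minimum number of non-increasing subsequences covering a sequence equals the length of its longest strictly increasing subsequence.
LIS length is 5 (e.g. 1, 4, 5, 8, 9), so 5 piles are needed.

5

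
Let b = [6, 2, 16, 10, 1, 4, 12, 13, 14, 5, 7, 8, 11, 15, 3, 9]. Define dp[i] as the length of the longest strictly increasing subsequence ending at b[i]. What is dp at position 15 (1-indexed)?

dp[i] = 1 + max{dp[j] : j<i, b[j]<b[i]} (or 1 if no such j):
i:      1  2  3  4  5  6  7  8  9 10 11 12 13 14 15 16
b[i]:   6  2 16 10  1  4 12 13 14  5  7  8 11 15  3  9
dp:     1  1  2  2  1  2  3  4  5  3  4  5  6  7  2  6
At index 15 the value is 2.

2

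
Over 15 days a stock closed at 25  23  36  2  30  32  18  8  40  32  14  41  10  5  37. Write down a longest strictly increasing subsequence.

25, 30, 32, 40, 41

Patience tails give the LIS length; then backtrack through the dp parents:
25 → extends → [25]
23 → replaces 25 → [23]
36 → extends → [23, 36]
2 → replaces 23 → [2, 36]
30 → replaces 36 → [2, 30]
32 → extends → [2, 30, 32]
18 → replaces 30 → [2, 18, 32]
8 → replaces 18 → [2, 8, 32]
40 → extends → [2, 8, 32, 40]
32 → already a tail → [2, 8, 32, 40]
14 → replaces 32 → [2, 8, 14, 40]
41 → extends → [2, 8, 14, 40, 41]
10 → replaces 14 → [2, 8, 10, 40, 41]
5 → replaces 8 → [2, 5, 10, 40, 41]
37 → replaces 40 → [2, 5, 10, 37, 41]
Length 5; one witness is 25, 30, 32, 40, 41.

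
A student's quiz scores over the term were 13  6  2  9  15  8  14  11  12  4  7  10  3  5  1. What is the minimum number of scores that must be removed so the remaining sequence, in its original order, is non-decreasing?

Fewest deletions = n − (longest non-decreasing subsequence).
i:      1  2  3  4  5  6  7  8  9 10 11 12 13 14 15
a[i]:  13  6  2  9 15  8 14 11 12  4  7 10  3  5  1
dp:     1  1  1  2  3  2  3  3  4  2  3  4  2  3  1
max dp = 4, so deletions = 15 − 4 = 11.

11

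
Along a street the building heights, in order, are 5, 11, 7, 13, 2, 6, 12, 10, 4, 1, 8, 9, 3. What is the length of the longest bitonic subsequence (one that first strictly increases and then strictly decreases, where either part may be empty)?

inc[i] = longest strictly increasing subsequence ending at i; dec[i] = longest strictly decreasing subsequence starting at i:
i:      1  2  3  4  5  6  7  8  9 10 11 12 13
a[i]:   5 11  7 13  2  6 12 10  4  1  8  9  3
inc:    1  2  2  3  1  2  3  3  2  1  3  4  2
dec:    3  5  4  5  2  3  4  3  2  1  2  2  1
Best peak at i=4 (value 13): inc=3, dec=5, length 3+5−1 = 7.

7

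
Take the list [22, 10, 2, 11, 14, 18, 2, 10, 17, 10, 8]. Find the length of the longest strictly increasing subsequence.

Let dp[i] be the length of the longest such subsequence ending at index i:
i:      1  2  3  4  5  6  7  8  9 10 11
a[i]:  22 10  2 11 14 18  2 10 17 10  8
dp:     1  1  1  2  3  4  1  2  4  2  2
Maximum dp value is 4.

4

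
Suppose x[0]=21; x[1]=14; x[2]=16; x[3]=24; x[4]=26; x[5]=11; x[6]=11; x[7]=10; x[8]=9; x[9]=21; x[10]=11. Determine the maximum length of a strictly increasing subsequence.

4

Let dp[i] be the length of the longest such subsequence ending at index i:
i:      0  1  2  3  4  5  6  7  8  9 10
x[i]:  21 14 16 24 26 11 11 10  9 21 11
dp:     1  1  2  3  4  1  1  1  1  3  2
Maximum dp value is 4.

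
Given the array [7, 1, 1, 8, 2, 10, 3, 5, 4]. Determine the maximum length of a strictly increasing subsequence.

Let dp[i] be the length of the longest such subsequence ending at index i:
i:      1  2  3  4  5  6  7  8  9
a[i]:   7  1  1  8  2 10  3  5  4
dp:     1  1  1  2  2  3  3  4  4
Maximum dp value is 4.

4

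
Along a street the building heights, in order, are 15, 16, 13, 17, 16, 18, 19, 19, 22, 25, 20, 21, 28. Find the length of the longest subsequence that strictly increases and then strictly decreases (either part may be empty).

inc[i] = longest strictly increasing subsequence ending at i; dec[i] = longest strictly decreasing subsequence starting at i:
i:      1  2  3  4  5  6  7  8  9 10 11 12 13
a[i]:  15 16 13 17 16 18 19 19 22 25 20 21 28
inc:    1  2  1  3  2  4  5  5  6  7  6  7  8
dec:    2  2  1  2  1  1  1  1  2  2  1  1  1
Best peak at i=10 (value 25): inc=7, dec=2, length 7+2−1 = 8.

8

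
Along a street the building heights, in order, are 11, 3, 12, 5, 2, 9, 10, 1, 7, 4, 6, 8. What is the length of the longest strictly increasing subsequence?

4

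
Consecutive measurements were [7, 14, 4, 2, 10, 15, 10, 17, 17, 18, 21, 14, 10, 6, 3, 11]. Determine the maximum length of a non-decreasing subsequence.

7

Track the smallest tail for each achievable length (allowing ties):
7 → extends → [7]
14 → extends → [7, 14]
4 → replaces 7 → [4, 14]
2 → replaces 4 → [2, 14]
10 → replaces 14 → [2, 10]
15 → extends → [2, 10, 15]
10 → replaces 15 → [2, 10, 10]
17 → extends → [2, 10, 10, 17]
17 → extends → [2, 10, 10, 17, 17]
18 → extends → [2, 10, 10, 17, 17, 18]
21 → extends → [2, 10, 10, 17, 17, 18, 21]
14 → replaces 17 → [2, 10, 10, 14, 17, 18, 21]
10 → replaces 14 → [2, 10, 10, 10, 17, 18, 21]
6 → replaces 10 → [2, 6, 10, 10, 17, 18, 21]
3 → replaces 6 → [2, 3, 10, 10, 17, 18, 21]
11 → replaces 17 → [2, 3, 10, 10, 11, 18, 21]
Seven tails, so the longest non-decreasing subsequence has length 7 (e.g. 7, 14, 15, 17, 17, 18, 21).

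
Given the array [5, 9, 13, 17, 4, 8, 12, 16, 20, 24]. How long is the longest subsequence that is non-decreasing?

6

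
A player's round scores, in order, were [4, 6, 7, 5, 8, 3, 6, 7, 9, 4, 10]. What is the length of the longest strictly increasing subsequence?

Track the smallest tail for each achievable length (strict):
4 → extends → [4]
6 → extends → [4, 6]
7 → extends → [4, 6, 7]
5 → replaces 6 → [4, 5, 7]
8 → extends → [4, 5, 7, 8]
3 → replaces 4 → [3, 5, 7, 8]
6 → replaces 7 → [3, 5, 6, 8]
7 → replaces 8 → [3, 5, 6, 7]
9 → extends → [3, 5, 6, 7, 9]
4 → replaces 5 → [3, 4, 6, 7, 9]
10 → extends → [3, 4, 6, 7, 9, 10]
Six tails, so the longest strictly increasing subsequence has length 6 (e.g. 4, 6, 7, 8, 9, 10).

6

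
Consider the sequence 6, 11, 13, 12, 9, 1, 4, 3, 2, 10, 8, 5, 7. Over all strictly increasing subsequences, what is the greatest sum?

Let S[i] be the best sum of a strictly increasing subsequence ending at i:
i:      1  2  3  4  5  6  7  8  9 10 11 12 13
a[i]:   6 11 13 12  9  1  4  3  2 10  8  5  7
S:      6 17 30 29 15  1  5  4  3 25 14 10 17
Maximum is 30 (e.g. 6 + 11 + 13).

30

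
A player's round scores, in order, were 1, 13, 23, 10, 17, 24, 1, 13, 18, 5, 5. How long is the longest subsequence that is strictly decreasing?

Negate each value so 'decreasing' becomes 'increasing', then run patience tails on the negated sequence:
-1 → extends → [-1]
-13 → replaces -1 → [-13]
-23 → replaces -13 → [-23]
-10 → extends → [-23, -10]
-17 → replaces -10 → [-23, -17]
-24 → replaces -23 → [-24, -17]
-1 → extends → [-24, -17, -1]
-13 → replaces -1 → [-24, -17, -13]
-18 → replaces -17 → [-24, -18, -13]
-5 → extends → [-24, -18, -13, -5]
-5 → already a tail → [-24, -18, -13, -5]
Four tails, so the longest strictly decreasing subsequence of the original has length 4.

4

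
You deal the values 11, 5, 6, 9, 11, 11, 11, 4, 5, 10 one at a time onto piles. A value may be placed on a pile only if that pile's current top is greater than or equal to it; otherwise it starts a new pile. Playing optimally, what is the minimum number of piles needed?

4

The minimum number of non-increasing subsequences covering a sequence equals the length of its longest strictly increasing subsequence.
LIS length is 4 (e.g. 5, 6, 9, 11), so 4 piles are needed.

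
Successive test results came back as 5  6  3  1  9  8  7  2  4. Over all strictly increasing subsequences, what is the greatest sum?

Let S[i] be the best sum of a strictly increasing subsequence ending at i:
i:      1  2  3  4  5  6  7  8  9
a[i]:   5  6  3  1  9  8  7  2  4
S:      5 11  3  1 20 19 18  3  7
Maximum is 20 (e.g. 5 + 6 + 9).

20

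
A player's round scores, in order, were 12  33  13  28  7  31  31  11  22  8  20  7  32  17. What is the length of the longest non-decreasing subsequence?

6

Track the smallest tail for each achievable length (allowing ties):
12 → extends → [12]
33 → extends → [12, 33]
13 → replaces 33 → [12, 13]
28 → extends → [12, 13, 28]
7 → replaces 12 → [7, 13, 28]
31 → extends → [7, 13, 28, 31]
31 → extends → [7, 13, 28, 31, 31]
11 → replaces 13 → [7, 11, 28, 31, 31]
22 → replaces 28 → [7, 11, 22, 31, 31]
8 → replaces 11 → [7, 8, 22, 31, 31]
20 → replaces 22 → [7, 8, 20, 31, 31]
7 → replaces 8 → [7, 7, 20, 31, 31]
32 → extends → [7, 7, 20, 31, 31, 32]
17 → replaces 20 → [7, 7, 17, 31, 31, 32]
Six tails, so the longest non-decreasing subsequence has length 6 (e.g. 12, 13, 28, 31, 31, 32).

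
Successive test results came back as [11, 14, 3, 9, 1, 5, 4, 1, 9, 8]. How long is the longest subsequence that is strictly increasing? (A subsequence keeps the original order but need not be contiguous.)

Track the smallest tail for each achievable length (strict):
11 → extends → [11]
14 → extends → [11, 14]
3 → replaces 11 → [3, 14]
9 → replaces 14 → [3, 9]
1 → replaces 3 → [1, 9]
5 → replaces 9 → [1, 5]
4 → replaces 5 → [1, 4]
1 → already a tail → [1, 4]
9 → extends → [1, 4, 9]
8 → replaces 9 → [1, 4, 8]
Three tails, so the longest strictly increasing subsequence has length 3 (e.g. 3, 5, 9).

3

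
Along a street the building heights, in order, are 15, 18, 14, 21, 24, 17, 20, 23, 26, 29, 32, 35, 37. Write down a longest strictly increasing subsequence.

15, 18, 21, 24, 26, 29, 32, 35, 37

Patience tails give the LIS length; then backtrack through the dp parents:
15 → extends → [15]
18 → extends → [15, 18]
14 → replaces 15 → [14, 18]
21 → extends → [14, 18, 21]
24 → extends → [14, 18, 21, 24]
17 → replaces 18 → [14, 17, 21, 24]
20 → replaces 21 → [14, 17, 20, 24]
23 → replaces 24 → [14, 17, 20, 23]
26 → extends → [14, 17, 20, 23, 26]
29 → extends → [14, 17, 20, 23, 26, 29]
32 → extends → [14, 17, 20, 23, 26, 29, 32]
35 → extends → [14, 17, 20, 23, 26, 29, 32, 35]
37 → extends → [14, 17, 20, 23, 26, 29, 32, 35, 37]
Length 9; one witness is 15, 18, 21, 24, 26, 29, 32, 35, 37.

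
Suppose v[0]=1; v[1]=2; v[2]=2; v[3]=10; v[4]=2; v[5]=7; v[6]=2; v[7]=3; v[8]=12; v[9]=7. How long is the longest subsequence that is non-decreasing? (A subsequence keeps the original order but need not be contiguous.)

Let dp[i] be the length of the longest such subsequence ending at index i:
i:      0  1  2  3  4  5  6  7  8  9
v[i]:   1  2  2 10  2  7  2  3 12  7
dp:     1  2  3  4  4  5  5  6  7  7
Maximum dp value is 7.

7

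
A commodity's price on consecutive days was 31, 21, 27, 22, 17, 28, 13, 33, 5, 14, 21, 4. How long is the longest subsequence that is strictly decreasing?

Let dp[i] be the longest strictly decreasing subsequence ending at i:
i:      1  2  3  4  5  6  7  8  9 10 11 12
a[i]:  31 21 27 22 17 28 13 33  5 14 21  4
dp:     1  2  2  3  4  2  5  1  6  5  4  7
Maximum is 7.

7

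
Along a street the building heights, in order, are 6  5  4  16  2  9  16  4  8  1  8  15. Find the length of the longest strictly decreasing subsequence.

5

Let dp[i] be the longest strictly decreasing subsequence ending at i:
i:      1  2  3  4  5  6  7  8  9 10 11 12
a[i]:   6  5  4 16  2  9 16  4  8  1  8 15
dp:     1  2  3  1  4  2  1  3  3  5  3  2
Maximum is 5.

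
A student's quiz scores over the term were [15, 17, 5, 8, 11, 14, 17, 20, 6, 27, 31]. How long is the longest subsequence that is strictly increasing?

8

Let dp[i] be the length of the longest such subsequence ending at index i:
i:      1  2  3  4  5  6  7  8  9 10 11
a[i]:  15 17  5  8 11 14 17 20  6 27 31
dp:     1  2  1  2  3  4  5  6  2  7  8
Maximum dp value is 8.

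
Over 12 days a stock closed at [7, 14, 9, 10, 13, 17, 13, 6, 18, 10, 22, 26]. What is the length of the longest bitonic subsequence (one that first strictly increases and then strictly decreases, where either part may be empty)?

8

inc[i] = longest strictly increasing subsequence ending at i; dec[i] = longest strictly decreasing subsequence starting at i:
i:      1  2  3  4  5  6  7  8  9 10 11 12
a[i]:   7 14  9 10 13 17 13  6 18 10 22 26
inc:    1  2  2  3  4  5  4  1  6  3  7  8
dec:    2  3  2  2  2  3  2  1  2  1  1  1
Best peak at i=12 (value 26): inc=8, dec=1, length 8+1−1 = 8.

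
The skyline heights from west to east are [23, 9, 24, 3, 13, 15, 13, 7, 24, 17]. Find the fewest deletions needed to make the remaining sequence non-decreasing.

Fewest deletions = n − (longest non-decreasing subsequence).
Patience tails:
23 → extends → [23]
9 → replaces 23 → [9]
24 → extends → [9, 24]
3 → replaces 9 → [3, 24]
13 → replaces 24 → [3, 13]
15 → extends → [3, 13, 15]
13 → replaces 15 → [3, 13, 13]
7 → replaces 13 → [3, 7, 13]
24 → extends → [3, 7, 13, 24]
17 → replaces 24 → [3, 7, 13, 17]
Longest non-decreasing subsequence has length 4, so deletions = 10 − 4 = 6.

6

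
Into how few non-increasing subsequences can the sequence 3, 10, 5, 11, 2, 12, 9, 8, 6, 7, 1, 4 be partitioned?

4

The minimum number of non-increasing subsequences covering a sequence equals the length of its longest strictly increasing subsequence.
LIS length is 4 (e.g. 3, 10, 11, 12), so 4 piles are needed.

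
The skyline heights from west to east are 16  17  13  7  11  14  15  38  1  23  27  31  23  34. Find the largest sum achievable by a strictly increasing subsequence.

162

Let S[i] be the best sum of a strictly increasing subsequence ending at i:
i:       1   2   3   4   5   6   7   8   9  10  11  12  13  14
a[i]:   16  17  13   7  11  14  15  38   1  23  27  31  23  34
S:      16  33  13   7  18  32  47  85   1  70  97 128  70 162
Maximum is 162 (e.g. 7 + 11 + 14 + 15 + 23 + 27 + 31 + 34).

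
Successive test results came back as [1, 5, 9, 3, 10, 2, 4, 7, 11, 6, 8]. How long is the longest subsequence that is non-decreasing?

5

Let dp[i] be the length of the longest such subsequence ending at index i:
i:      1  2  3  4  5  6  7  8  9 10 11
a[i]:   1  5  9  3 10  2  4  7 11  6  8
dp:     1  2  3  2  4  2  3  4  5  4  5
Maximum dp value is 5.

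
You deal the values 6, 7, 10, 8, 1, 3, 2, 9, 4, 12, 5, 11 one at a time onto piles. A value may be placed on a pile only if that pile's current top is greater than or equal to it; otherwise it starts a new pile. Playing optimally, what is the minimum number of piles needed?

5

The minimum number of non-increasing subsequences covering a sequence equals the length of its longest strictly increasing subsequence.
LIS length is 5 (e.g. 6, 7, 8, 9, 12), so 5 piles are needed.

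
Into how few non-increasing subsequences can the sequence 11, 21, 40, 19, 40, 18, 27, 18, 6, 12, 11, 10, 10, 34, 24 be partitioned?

Place each on the leftmost legal pile:
11 → new pile 1 (tops now [11])
21 → new pile 2 (tops now [11, 21])
40 → new pile 3 (tops now [11, 21, 40])
19 → pile 2 (tops now [11, 19, 40])
40 → pile 3 (tops now [11, 19, 40])
18 → pile 2 (tops now [11, 18, 40])
27 → pile 3 (tops now [11, 18, 27])
18 → pile 2 (tops now [11, 18, 27])
6 → pile 1 (tops now [6, 18, 27])
12 → pile 2 (tops now [6, 12, 27])
11 → pile 2 (tops now [6, 11, 27])
10 → pile 2 (tops now [6, 10, 27])
10 → pile 2 (tops now [6, 10, 27])
34 → new pile 4 (tops now [6, 10, 27, 34])
24 → pile 3 (tops now [6, 10, 24, 34])
Four piles.

4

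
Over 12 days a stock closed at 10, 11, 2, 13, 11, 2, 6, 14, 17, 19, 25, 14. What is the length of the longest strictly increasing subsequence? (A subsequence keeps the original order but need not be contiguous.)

7

Track the smallest tail for each achievable length (strict):
10 → extends → [10]
11 → extends → [10, 11]
2 → replaces 10 → [2, 11]
13 → extends → [2, 11, 13]
11 → already a tail → [2, 11, 13]
2 → already a tail → [2, 11, 13]
6 → replaces 11 → [2, 6, 13]
14 → extends → [2, 6, 13, 14]
17 → extends → [2, 6, 13, 14, 17]
19 → extends → [2, 6, 13, 14, 17, 19]
25 → extends → [2, 6, 13, 14, 17, 19, 25]
14 → already a tail → [2, 6, 13, 14, 17, 19, 25]
Seven tails, so the longest strictly increasing subsequence has length 7 (e.g. 10, 11, 13, 14, 17, 19, 25).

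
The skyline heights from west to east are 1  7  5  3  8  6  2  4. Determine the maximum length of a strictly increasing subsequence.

3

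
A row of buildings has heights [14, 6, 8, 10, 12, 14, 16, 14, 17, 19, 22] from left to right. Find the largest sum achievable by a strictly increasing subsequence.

Let S[i] be the best sum of a strictly increasing subsequence ending at i:
i:       1   2   3   4   5   6   7   8   9  10  11
a[i]:   14   6   8  10  12  14  16  14  17  19  22
S:      14   6  14  24  36  50  66  50  83 102 124
Maximum is 124 (e.g. 6 + 8 + 10 + 12 + 14 + 16 + 17 + 19 + 22).

124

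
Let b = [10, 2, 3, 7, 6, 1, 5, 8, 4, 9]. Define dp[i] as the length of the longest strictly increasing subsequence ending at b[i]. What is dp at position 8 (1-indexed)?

4

dp[i] = 1 + max{dp[j] : j<i, b[j]<b[i]} (or 1 if no such j):
i:      1  2  3  4  5  6  7  8  9 10
b[i]:  10  2  3  7  6  1  5  8  4  9
dp:     1  1  2  3  3  1  3  4  3  5
At index 8 the value is 4.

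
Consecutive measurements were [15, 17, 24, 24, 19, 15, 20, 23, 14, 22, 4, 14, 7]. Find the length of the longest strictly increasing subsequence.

Track the smallest tail for each achievable length (strict):
15 → extends → [15]
17 → extends → [15, 17]
24 → extends → [15, 17, 24]
24 → already a tail → [15, 17, 24]
19 → replaces 24 → [15, 17, 19]
15 → already a tail → [15, 17, 19]
20 → extends → [15, 17, 19, 20]
23 → extends → [15, 17, 19, 20, 23]
14 → replaces 15 → [14, 17, 19, 20, 23]
22 → replaces 23 → [14, 17, 19, 20, 22]
4 → replaces 14 → [4, 17, 19, 20, 22]
14 → replaces 17 → [4, 14, 19, 20, 22]
7 → replaces 14 → [4, 7, 19, 20, 22]
Five tails, so the longest strictly increasing subsequence has length 5 (e.g. 15, 17, 19, 20, 23).

5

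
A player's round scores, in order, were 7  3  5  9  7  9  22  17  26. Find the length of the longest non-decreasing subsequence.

6

Let dp[i] be the length of the longest such subsequence ending at index i:
i:      1  2  3  4  5  6  7  8  9
a[i]:   7  3  5  9  7  9 22 17 26
dp:     1  1  2  3  3  4  5  5  6
Maximum dp value is 6.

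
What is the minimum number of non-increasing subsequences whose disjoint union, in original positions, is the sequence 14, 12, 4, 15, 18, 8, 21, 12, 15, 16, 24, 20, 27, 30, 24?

8

Place each on the leftmost legal pile:
14 → new pile 1 (tops now [14])
12 → pile 1 (tops now [12])
4 → pile 1 (tops now [4])
15 → new pile 2 (tops now [4, 15])
18 → new pile 3 (tops now [4, 15, 18])
8 → pile 2 (tops now [4, 8, 18])
21 → new pile 4 (tops now [4, 8, 18, 21])
12 → pile 3 (tops now [4, 8, 12, 21])
15 → pile 4 (tops now [4, 8, 12, 15])
16 → new pile 5 (tops now [4, 8, 12, 15, 16])
24 → new pile 6 (tops now [4, 8, 12, 15, 16, 24])
20 → pile 6 (tops now [4, 8, 12, 15, 16, 20])
27 → new pile 7 (tops now [4, 8, 12, 15, 16, 20, 27])
30 → new pile 8 (tops now [4, 8, 12, 15, 16, 20, 27, 30])
24 → pile 7 (tops now [4, 8, 12, 15, 16, 20, 24, 30])
Eight piles.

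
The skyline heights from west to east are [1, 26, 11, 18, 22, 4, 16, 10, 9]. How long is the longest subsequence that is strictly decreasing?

5

Negate each value so 'decreasing' becomes 'increasing', then run patience tails on the negated sequence:
-1 → extends → [-1]
-26 → replaces -1 → [-26]
-11 → extends → [-26, -11]
-18 → replaces -11 → [-26, -18]
-22 → replaces -18 → [-26, -22]
-4 → extends → [-26, -22, -4]
-16 → replaces -4 → [-26, -22, -16]
-10 → extends → [-26, -22, -16, -10]
-9 → extends → [-26, -22, -16, -10, -9]
Five tails, so the longest strictly decreasing subsequence of the original has length 5.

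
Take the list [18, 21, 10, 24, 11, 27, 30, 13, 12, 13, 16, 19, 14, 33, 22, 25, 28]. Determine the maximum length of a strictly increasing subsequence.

Track the smallest tail for each achievable length (strict):
18 → extends → [18]
21 → extends → [18, 21]
10 → replaces 18 → [10, 21]
24 → extends → [10, 21, 24]
11 → replaces 21 → [10, 11, 24]
27 → extends → [10, 11, 24, 27]
30 → extends → [10, 11, 24, 27, 30]
13 → replaces 24 → [10, 11, 13, 27, 30]
12 → replaces 13 → [10, 11, 12, 27, 30]
13 → replaces 27 → [10, 11, 12, 13, 30]
16 → replaces 30 → [10, 11, 12, 13, 16]
19 → extends → [10, 11, 12, 13, 16, 19]
14 → replaces 16 → [10, 11, 12, 13, 14, 19]
33 → extends → [10, 11, 12, 13, 14, 19, 33]
22 → replaces 33 → [10, 11, 12, 13, 14, 19, 22]
25 → extends → [10, 11, 12, 13, 14, 19, 22, 25]
28 → extends → [10, 11, 12, 13, 14, 19, 22, 25, 28]
Nine tails, so the longest strictly increasing subsequence has length 9 (e.g. 10, 11, 12, 13, 16, 19, 22, 25, 28).

9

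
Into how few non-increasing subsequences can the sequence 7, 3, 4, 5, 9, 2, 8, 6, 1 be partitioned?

4

The minimum number of non-increasing subsequences covering a sequence equals the length of its longest strictly increasing subsequence.
LIS length is 4 (e.g. 3, 4, 5, 9), so 4 piles are needed.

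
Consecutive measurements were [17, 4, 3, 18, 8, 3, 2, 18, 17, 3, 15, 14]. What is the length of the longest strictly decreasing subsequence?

4

Let dp[i] be the longest strictly decreasing subsequence ending at i:
i:      1  2  3  4  5  6  7  8  9 10 11 12
a[i]:  17  4  3 18  8  3  2 18 17  3 15 14
dp:     1  2  3  1  2  3  4  1  2  3  3  4
Maximum is 4.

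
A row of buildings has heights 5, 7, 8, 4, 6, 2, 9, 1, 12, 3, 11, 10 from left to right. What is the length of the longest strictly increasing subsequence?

5

Track the smallest tail for each achievable length (strict):
5 → extends → [5]
7 → extends → [5, 7]
8 → extends → [5, 7, 8]
4 → replaces 5 → [4, 7, 8]
6 → replaces 7 → [4, 6, 8]
2 → replaces 4 → [2, 6, 8]
9 → extends → [2, 6, 8, 9]
1 → replaces 2 → [1, 6, 8, 9]
12 → extends → [1, 6, 8, 9, 12]
3 → replaces 6 → [1, 3, 8, 9, 12]
11 → replaces 12 → [1, 3, 8, 9, 11]
10 → replaces 11 → [1, 3, 8, 9, 10]
Five tails, so the longest strictly increasing subsequence has length 5 (e.g. 5, 7, 8, 9, 12).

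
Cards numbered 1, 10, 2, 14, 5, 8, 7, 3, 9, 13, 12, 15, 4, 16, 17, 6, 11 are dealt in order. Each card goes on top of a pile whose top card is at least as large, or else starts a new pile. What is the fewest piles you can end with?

Place each on the leftmost legal pile:
1 → new pile 1 (tops now [1])
10 → new pile 2 (tops now [1, 10])
2 → pile 2 (tops now [1, 2])
14 → new pile 3 (tops now [1, 2, 14])
5 → pile 3 (tops now [1, 2, 5])
8 → new pile 4 (tops now [1, 2, 5, 8])
7 → pile 4 (tops now [1, 2, 5, 7])
3 → pile 3 (tops now [1, 2, 3, 7])
9 → new pile 5 (tops now [1, 2, 3, 7, 9])
13 → new pile 6 (tops now [1, 2, 3, 7, 9, 13])
12 → pile 6 (tops now [1, 2, 3, 7, 9, 12])
15 → new pile 7 (tops now [1, 2, 3, 7, 9, 12, 15])
4 → pile 4 (tops now [1, 2, 3, 4, 9, 12, 15])
16 → new pile 8 (tops now [1, 2, 3, 4, 9, 12, 15, 16])
17 → new pile 9 (tops now [1, 2, 3, 4, 9, 12, 15, 16, 17])
6 → pile 5 (tops now [1, 2, 3, 4, 6, 12, 15, 16, 17])
11 → pile 6 (tops now [1, 2, 3, 4, 6, 11, 15, 16, 17])
Nine piles.

9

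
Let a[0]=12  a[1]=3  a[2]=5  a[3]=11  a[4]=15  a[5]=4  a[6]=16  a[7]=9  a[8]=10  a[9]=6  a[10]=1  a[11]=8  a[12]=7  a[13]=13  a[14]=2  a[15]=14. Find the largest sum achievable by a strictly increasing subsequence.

54

Let S[i] be the best sum of a strictly increasing subsequence ending at i:
i:      0  1  2  3  4  5  6  7  8  9 10 11 12 13 14 15
a[i]:  12  3  5 11 15  4 16  9 10  6  1  8  7 13  2 14
S:     12  3  8 19 34  7 50 17 27 14  1 22 21 40  3 54
Maximum is 54 (e.g. 3 + 5 + 9 + 10 + 13 + 14).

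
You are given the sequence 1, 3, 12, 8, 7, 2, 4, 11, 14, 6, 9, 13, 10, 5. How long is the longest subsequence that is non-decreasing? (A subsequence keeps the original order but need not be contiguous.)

6

Let dp[i] be the length of the longest such subsequence ending at index i:
i:      1  2  3  4  5  6  7  8  9 10 11 12 13 14
a[i]:   1  3 12  8  7  2  4 11 14  6  9 13 10  5
dp:     1  2  3  3  3  2  3  4  5  4  5  6  6  4
Maximum dp value is 6.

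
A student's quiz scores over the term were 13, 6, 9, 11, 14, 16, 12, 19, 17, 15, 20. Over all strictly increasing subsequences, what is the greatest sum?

Let S[i] be the best sum of a strictly increasing subsequence ending at i:
i:      1  2  3  4  5  6  7  8  9 10 11
a[i]:  13  6  9 11 14 16 12 19 17 15 20
S:     13  6 15 26 40 56 38 75 73 55 95
Maximum is 95 (e.g. 6 + 9 + 11 + 14 + 16 + 19 + 20).

95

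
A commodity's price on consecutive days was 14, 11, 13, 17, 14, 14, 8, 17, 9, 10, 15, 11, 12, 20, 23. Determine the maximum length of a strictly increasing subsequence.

Track the smallest tail for each achievable length (strict):
14 → extends → [14]
11 → replaces 14 → [11]
13 → extends → [11, 13]
17 → extends → [11, 13, 17]
14 → replaces 17 → [11, 13, 14]
14 → already a tail → [11, 13, 14]
8 → replaces 11 → [8, 13, 14]
17 → extends → [8, 13, 14, 17]
9 → replaces 13 → [8, 9, 14, 17]
10 → replaces 14 → [8, 9, 10, 17]
15 → replaces 17 → [8, 9, 10, 15]
11 → replaces 15 → [8, 9, 10, 11]
12 → extends → [8, 9, 10, 11, 12]
20 → extends → [8, 9, 10, 11, 12, 20]
23 → extends → [8, 9, 10, 11, 12, 20, 23]
Seven tails, so the longest strictly increasing subsequence has length 7 (e.g. 8, 9, 10, 11, 12, 20, 23).

7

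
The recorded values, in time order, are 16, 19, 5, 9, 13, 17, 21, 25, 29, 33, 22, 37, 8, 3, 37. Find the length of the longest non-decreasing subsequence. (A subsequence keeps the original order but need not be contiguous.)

Track the smallest tail for each achievable length (allowing ties):
16 → extends → [16]
19 → extends → [16, 19]
5 → replaces 16 → [5, 19]
9 → replaces 19 → [5, 9]
13 → extends → [5, 9, 13]
17 → extends → [5, 9, 13, 17]
21 → extends → [5, 9, 13, 17, 21]
25 → extends → [5, 9, 13, 17, 21, 25]
29 → extends → [5, 9, 13, 17, 21, 25, 29]
33 → extends → [5, 9, 13, 17, 21, 25, 29, 33]
22 → replaces 25 → [5, 9, 13, 17, 21, 22, 29, 33]
37 → extends → [5, 9, 13, 17, 21, 22, 29, 33, 37]
8 → replaces 9 → [5, 8, 13, 17, 21, 22, 29, 33, 37]
3 → replaces 5 → [3, 8, 13, 17, 21, 22, 29, 33, 37]
37 → extends → [3, 8, 13, 17, 21, 22, 29, 33, 37, 37]
Ten tails, so the longest non-decreasing subsequence has length 10 (e.g. 5, 9, 13, 17, 21, 25, 29, 33, 37, 37).

10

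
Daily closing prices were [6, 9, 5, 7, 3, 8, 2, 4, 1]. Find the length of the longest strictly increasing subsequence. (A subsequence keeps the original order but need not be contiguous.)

Track the smallest tail for each achievable length (strict):
6 → extends → [6]
9 → extends → [6, 9]
5 → replaces 6 → [5, 9]
7 → replaces 9 → [5, 7]
3 → replaces 5 → [3, 7]
8 → extends → [3, 7, 8]
2 → replaces 3 → [2, 7, 8]
4 → replaces 7 → [2, 4, 8]
1 → replaces 2 → [1, 4, 8]
Three tails, so the longest strictly increasing subsequence has length 3 (e.g. 6, 7, 8).

3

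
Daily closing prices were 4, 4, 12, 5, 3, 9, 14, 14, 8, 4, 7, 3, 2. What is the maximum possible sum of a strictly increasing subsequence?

Let S[i] be the best sum of a strictly increasing subsequence ending at i:
i:      1  2  3  4  5  6  7  8  9 10 11 12 13
a[i]:   4  4 12  5  3  9 14 14  8  4  7  3  2
S:      4  4 16  9  3 18 32 32 17  7 16  3  2
Maximum is 32 (e.g. 4 + 5 + 9 + 14).

32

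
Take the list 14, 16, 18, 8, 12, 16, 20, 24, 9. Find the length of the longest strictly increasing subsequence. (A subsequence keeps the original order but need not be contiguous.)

Track the smallest tail for each achievable length (strict):
14 → extends → [14]
16 → extends → [14, 16]
18 → extends → [14, 16, 18]
8 → replaces 14 → [8, 16, 18]
12 → replaces 16 → [8, 12, 18]
16 → replaces 18 → [8, 12, 16]
20 → extends → [8, 12, 16, 20]
24 → extends → [8, 12, 16, 20, 24]
9 → replaces 12 → [8, 9, 16, 20, 24]
Five tails, so the longest strictly increasing subsequence has length 5 (e.g. 14, 16, 18, 20, 24).

5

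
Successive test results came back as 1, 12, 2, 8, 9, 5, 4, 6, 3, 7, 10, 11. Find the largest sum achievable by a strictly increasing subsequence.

Let S[i] be the best sum of a strictly increasing subsequence ending at i:
i:      1  2  3  4  5  6  7  8  9 10 11 12
a[i]:   1 12  2  8  9  5  4  6  3  7 10 11
S:      1 13  3 11 20  8  7 14  6 21 31 42
Maximum is 42 (e.g. 1 + 2 + 5 + 6 + 7 + 10 + 11).

42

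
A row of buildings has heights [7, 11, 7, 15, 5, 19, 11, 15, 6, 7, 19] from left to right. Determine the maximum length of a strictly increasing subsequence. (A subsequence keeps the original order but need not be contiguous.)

Track the smallest tail for each achievable length (strict):
7 → extends → [7]
11 → extends → [7, 11]
7 → already a tail → [7, 11]
15 → extends → [7, 11, 15]
5 → replaces 7 → [5, 11, 15]
19 → extends → [5, 11, 15, 19]
11 → already a tail → [5, 11, 15, 19]
15 → already a tail → [5, 11, 15, 19]
6 → replaces 11 → [5, 6, 15, 19]
7 → replaces 15 → [5, 6, 7, 19]
19 → already a tail → [5, 6, 7, 19]
Four tails, so the longest strictly increasing subsequence has length 4 (e.g. 7, 11, 15, 19).

4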